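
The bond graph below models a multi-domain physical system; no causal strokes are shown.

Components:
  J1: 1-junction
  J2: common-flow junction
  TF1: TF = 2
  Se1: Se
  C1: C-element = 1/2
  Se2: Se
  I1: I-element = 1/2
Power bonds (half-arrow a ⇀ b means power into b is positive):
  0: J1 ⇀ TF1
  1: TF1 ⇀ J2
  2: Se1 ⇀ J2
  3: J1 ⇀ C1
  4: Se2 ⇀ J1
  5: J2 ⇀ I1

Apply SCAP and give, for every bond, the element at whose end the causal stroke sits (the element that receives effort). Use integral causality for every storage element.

β2 →J2  (Se1 (Se) sets effort on bond)
β4 →J1  (Se2: effort source, stroke at far end)
β3 →J1  (C1 outputs effort q/C1)
β0 →TF1  (only one flow-in slot at J1)
β1 →J2  (TF1: transformer flips bond 0)
β5 →I1  (only one flow-in slot at J2)

b0 stroke→TF1
b1 stroke→J2
b2 stroke→J2
b3 stroke→J1
b4 stroke→J1
b5 stroke→I1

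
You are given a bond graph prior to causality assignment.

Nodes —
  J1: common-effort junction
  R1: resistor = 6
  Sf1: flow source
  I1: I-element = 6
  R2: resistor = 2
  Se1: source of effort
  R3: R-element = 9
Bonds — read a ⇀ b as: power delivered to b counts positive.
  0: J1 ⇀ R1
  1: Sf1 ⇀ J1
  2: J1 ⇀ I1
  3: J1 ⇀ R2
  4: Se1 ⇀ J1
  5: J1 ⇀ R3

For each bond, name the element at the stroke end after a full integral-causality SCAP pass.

#0 stroke→R1
#1 stroke→Sf1
#2 stroke→I1
#3 stroke→R2
#4 stroke→J1
#5 stroke→R3

β1 stroke→Sf1  (Sf1 (Sf) sets flow on bond)
β4 stroke→J1  (Se1 (Se) sets effort on bond)
β0 stroke→R1  (J1 effort already set via bond 4)
β2 stroke→I1  (0-jn J1 has e-setter on 4)
β3 stroke→R2  (J1 effort already set via bond 4)
β5 stroke→R3  (J1 effort already set via bond 4)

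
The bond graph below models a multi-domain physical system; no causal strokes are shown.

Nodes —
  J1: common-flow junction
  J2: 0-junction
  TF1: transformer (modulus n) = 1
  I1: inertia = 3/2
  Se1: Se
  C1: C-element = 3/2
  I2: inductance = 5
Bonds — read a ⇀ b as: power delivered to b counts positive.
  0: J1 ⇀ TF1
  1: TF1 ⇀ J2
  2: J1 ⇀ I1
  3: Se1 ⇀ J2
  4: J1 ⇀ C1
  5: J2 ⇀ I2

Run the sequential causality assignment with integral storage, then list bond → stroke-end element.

β0 →J1
β1 →TF1
β2 →I1
β3 →J2
β4 →J1
β5 →I2

b3 stroke→J2  (Se1 (Se) sets effort on bond)
b1 stroke→TF1  (common-e at J2 fixed by 3)
b5 stroke→I2  (J2 effort already set via bond 3)
b0 stroke→J1  (TF1: transformer flips bond 1)
b2 stroke→I1  (prefer integral on I1)
b4 stroke→J1  (J1 flow already set via bond 2)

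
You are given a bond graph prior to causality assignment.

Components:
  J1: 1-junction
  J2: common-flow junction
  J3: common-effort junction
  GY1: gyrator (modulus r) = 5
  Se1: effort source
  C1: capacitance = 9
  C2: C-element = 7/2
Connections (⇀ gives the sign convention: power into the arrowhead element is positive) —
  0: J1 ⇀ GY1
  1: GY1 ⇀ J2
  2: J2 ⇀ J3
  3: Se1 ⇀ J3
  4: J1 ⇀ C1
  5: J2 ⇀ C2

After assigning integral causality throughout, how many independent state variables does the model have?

2  (C1, C2 all integral)

bond 3 stroke→J3  (Se1: effort source, stroke at far end)
bond 2 stroke→J2  (J3: bond 3 brought effort, rest push out)
bond 4 stroke→J1  (C1: C, integral causality)
bond 0 stroke→GY1  (J1 needs exactly one f-in)
bond 1 stroke→GY1  (GY GY1: same side as bond 0)
bond 5 stroke→J2  (common-f at J2 fixed by 1)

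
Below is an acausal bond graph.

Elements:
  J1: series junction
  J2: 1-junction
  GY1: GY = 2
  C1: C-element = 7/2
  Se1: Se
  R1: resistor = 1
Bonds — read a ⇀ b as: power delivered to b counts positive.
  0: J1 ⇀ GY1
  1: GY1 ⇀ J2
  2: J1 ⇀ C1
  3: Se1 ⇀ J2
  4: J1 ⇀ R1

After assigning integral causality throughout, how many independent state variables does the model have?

b3 |J2  (source Se1 imposes e)
b1 |GY1  (J2 needs exactly one f-in)
b0 |GY1  (GY1: gyrator matches bond 1)
b2 |J1  (J1: bond 0 brought flow, rest push out)
b4 |J1  (J1: bond 0 brought flow, rest push out)

1  (C1 all integral)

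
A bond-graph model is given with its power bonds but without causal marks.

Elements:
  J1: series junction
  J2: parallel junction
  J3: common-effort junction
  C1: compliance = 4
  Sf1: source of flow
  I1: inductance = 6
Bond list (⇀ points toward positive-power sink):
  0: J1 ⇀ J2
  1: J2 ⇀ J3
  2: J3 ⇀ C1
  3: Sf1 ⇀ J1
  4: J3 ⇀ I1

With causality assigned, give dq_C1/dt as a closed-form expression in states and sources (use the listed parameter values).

dq_C1/dt = F_Sf1 - p_I1/6

#3 stroke→Sf1  (source Sf1 imposes f)
#0 stroke→J1  (common-f at J1 fixed by 3)
#1 stroke→J2  (J2: last free bond brings effort in)
#2 stroke→J3  (C1 outputs effort q/C1)
#4 stroke→I1  (common-e at J3 fixed by 2)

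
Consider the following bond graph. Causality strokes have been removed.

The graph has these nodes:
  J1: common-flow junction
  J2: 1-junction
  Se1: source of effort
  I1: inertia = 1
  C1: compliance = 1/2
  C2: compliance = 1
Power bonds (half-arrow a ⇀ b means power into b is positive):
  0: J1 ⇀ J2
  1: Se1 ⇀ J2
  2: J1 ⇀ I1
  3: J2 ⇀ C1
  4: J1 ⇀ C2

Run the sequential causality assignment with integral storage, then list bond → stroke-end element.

β0 stroke at J1
β1 stroke at J2
β2 stroke at I1
β3 stroke at J2
β4 stroke at J1

b1 |J2  (Se1 (Se) sets effort on bond)
b2 |I1  (prefer integral on I1)
b0 |J1  (J1 flow already set via bond 2)
b4 |J1  (J1: bond 2 brought flow, rest push out)
b3 |J2  (J2 flow already set via bond 0)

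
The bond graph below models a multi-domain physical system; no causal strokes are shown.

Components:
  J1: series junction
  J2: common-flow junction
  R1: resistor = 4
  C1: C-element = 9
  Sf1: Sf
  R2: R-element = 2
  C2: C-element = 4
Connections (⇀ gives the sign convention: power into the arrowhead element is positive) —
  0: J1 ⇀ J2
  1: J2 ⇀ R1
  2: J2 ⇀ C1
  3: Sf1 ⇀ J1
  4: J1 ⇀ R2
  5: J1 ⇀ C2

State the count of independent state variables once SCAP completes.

2  (C1, C2 all integral)

#3 stroke→Sf1  (Sf1 fixes flow; stroke at Sf1)
#0 stroke→J1  (common-f at J1 fixed by 3)
#4 stroke→J1  (common-f at J1 fixed by 3)
#5 stroke→J1  (common-f at J1 fixed by 3)
#1 stroke→J2  (common-f at J2 fixed by 0)
#2 stroke→J2  (J2: bond 0 brought flow, rest push out)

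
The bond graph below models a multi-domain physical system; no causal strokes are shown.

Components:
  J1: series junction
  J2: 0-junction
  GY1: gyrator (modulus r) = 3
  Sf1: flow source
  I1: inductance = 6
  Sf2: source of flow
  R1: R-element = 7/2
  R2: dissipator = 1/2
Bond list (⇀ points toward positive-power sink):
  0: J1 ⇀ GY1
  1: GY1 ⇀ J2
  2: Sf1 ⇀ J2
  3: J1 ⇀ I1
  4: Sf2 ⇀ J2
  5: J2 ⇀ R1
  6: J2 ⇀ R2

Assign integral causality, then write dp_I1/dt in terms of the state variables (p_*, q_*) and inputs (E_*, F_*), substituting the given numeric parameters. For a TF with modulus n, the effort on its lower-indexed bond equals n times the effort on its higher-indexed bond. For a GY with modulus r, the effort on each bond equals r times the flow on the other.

dp_I1/dt = 3*F_Sf1 + 3*F_Sf2 - 24*p_I1/7

bond 2 stroke at Sf1  (source Sf1 imposes f)
bond 4 stroke at Sf2  (source Sf2 imposes f)
bond 3 stroke at I1  (I1: I, integral causality)
bond 0 stroke at J1  (common-f at J1 fixed by 3)
bond 1 stroke at J2  (GY1: gyrator matches bond 0)
bond 5 stroke at R1  (J2 effort already set via bond 1)
bond 6 stroke at R2  (0-jn J2 has e-setter on 1)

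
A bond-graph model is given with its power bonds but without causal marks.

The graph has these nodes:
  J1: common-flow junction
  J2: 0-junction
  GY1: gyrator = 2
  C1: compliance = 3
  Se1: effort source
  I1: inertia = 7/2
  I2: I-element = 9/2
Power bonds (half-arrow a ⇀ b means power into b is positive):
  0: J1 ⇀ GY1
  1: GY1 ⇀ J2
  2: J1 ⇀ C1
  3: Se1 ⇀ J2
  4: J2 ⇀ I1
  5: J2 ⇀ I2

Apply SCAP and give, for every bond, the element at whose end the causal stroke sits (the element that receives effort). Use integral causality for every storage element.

bond 0 stroke→GY1
bond 1 stroke→GY1
bond 2 stroke→J1
bond 3 stroke→J2
bond 4 stroke→I1
bond 5 stroke→I2

#3 stroke at J2  (Se1: effort source, stroke at far end)
#1 stroke at GY1  (common-e at J2 fixed by 3)
#4 stroke at I1  (0-jn J2 has e-setter on 3)
#5 stroke at I2  (0-jn J2 has e-setter on 3)
#0 stroke at GY1  (through GY1, causality inverts; strokes same side of GY1)
#2 stroke at J1  (common-f at J1 fixed by 0)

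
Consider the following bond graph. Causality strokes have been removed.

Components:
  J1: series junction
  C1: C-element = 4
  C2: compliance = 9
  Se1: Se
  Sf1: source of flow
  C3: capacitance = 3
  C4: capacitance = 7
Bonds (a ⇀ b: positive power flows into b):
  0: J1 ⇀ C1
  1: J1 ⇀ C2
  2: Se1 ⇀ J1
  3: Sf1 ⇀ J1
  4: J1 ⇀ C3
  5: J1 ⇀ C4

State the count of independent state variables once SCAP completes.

#2 stroke at J1  (Se1: effort source, stroke at far end)
#3 stroke at Sf1  (source Sf1 imposes f)
#0 stroke at J1  (J1: bond 3 brought flow, rest push out)
#1 stroke at J1  (1-jn J1 has f-setter on 3)
#4 stroke at J1  (J1: bond 3 brought flow, rest push out)
#5 stroke at J1  (1-jn J1 has f-setter on 3)

4  (C1, C2, C3, C4 all integral)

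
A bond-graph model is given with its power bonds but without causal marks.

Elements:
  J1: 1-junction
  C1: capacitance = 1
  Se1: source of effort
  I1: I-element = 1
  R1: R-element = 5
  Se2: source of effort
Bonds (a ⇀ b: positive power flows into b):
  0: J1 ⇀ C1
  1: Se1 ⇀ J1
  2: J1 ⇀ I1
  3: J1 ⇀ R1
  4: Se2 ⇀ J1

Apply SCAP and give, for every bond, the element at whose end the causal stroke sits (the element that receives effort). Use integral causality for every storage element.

#0 stroke→J1
#1 stroke→J1
#2 stroke→I1
#3 stroke→J1
#4 stroke→J1

b1 stroke→J1  (Se1 fixes effort; stroke away)
b4 stroke→J1  (source Se2 imposes e)
b0 stroke→J1  (prefer integral on C1)
b2 stroke→I1  (I1 outputs flow p/I1)
b3 stroke→J1  (1-jn J1 has f-setter on 2)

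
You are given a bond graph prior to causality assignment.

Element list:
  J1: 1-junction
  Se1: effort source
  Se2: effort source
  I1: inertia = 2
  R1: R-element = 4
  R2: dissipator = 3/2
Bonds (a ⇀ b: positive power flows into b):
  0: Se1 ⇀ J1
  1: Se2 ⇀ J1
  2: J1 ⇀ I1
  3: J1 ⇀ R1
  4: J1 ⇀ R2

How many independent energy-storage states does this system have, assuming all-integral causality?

1  (I1 all integral)

bond 0 |J1  (Se1 fixes effort; stroke away)
bond 1 |J1  (Se2 (Se) sets effort on bond)
bond 2 |I1  (I1 outputs flow p/I1)
bond 3 |J1  (J1: bond 2 brought flow, rest push out)
bond 4 |J1  (J1 flow already set via bond 2)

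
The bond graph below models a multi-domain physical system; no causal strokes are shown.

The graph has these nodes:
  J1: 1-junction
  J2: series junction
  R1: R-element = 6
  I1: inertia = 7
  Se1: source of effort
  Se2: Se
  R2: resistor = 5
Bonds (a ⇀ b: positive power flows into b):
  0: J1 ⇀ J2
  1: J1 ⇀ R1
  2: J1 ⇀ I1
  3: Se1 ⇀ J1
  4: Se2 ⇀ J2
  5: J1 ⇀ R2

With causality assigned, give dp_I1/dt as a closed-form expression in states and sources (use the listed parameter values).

dp_I1/dt = E_Se1 + E_Se2 - 11*p_I1/7

bond 3 stroke at J1  (Se1 fixes effort; stroke away)
bond 4 stroke at J2  (Se2: effort source, stroke at far end)
bond 0 stroke at J1  (closing 1-jn rule on J2)
bond 2 stroke at I1  (I1 integral (f out))
bond 1 stroke at J1  (1-jn J1 has f-setter on 2)
bond 5 stroke at J1  (common-f at J1 fixed by 2)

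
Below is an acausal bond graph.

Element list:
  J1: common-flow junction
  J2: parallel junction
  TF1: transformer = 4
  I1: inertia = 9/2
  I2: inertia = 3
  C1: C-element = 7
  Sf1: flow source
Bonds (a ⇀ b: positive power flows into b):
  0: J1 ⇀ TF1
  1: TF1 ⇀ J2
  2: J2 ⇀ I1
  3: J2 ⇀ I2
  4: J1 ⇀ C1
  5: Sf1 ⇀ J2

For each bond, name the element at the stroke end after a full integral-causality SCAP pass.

bond 5 |Sf1  (Sf1 (Sf) sets flow on bond)
bond 2 |I1  (prefer integral on I1)
bond 3 |I2  (prefer integral on I2)
bond 1 |J2  (closing 0-jn rule on J2)
bond 0 |TF1  (TF1 one-in-one-out from 1)
bond 4 |J1  (J1: bond 0 brought flow, rest push out)

b0 stroke→TF1
b1 stroke→J2
b2 stroke→I1
b3 stroke→I2
b4 stroke→J1
b5 stroke→Sf1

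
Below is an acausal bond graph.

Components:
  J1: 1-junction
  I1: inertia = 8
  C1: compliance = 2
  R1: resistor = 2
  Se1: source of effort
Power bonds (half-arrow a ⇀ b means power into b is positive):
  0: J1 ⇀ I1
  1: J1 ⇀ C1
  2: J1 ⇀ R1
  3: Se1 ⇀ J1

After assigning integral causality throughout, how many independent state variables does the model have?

2  (C1, I1 all integral)

bond 3 stroke at J1  (Se1: effort source, stroke at far end)
bond 0 stroke at I1  (prefer integral on I1)
bond 1 stroke at J1  (1-jn J1 has f-setter on 0)
bond 2 stroke at J1  (common-f at J1 fixed by 0)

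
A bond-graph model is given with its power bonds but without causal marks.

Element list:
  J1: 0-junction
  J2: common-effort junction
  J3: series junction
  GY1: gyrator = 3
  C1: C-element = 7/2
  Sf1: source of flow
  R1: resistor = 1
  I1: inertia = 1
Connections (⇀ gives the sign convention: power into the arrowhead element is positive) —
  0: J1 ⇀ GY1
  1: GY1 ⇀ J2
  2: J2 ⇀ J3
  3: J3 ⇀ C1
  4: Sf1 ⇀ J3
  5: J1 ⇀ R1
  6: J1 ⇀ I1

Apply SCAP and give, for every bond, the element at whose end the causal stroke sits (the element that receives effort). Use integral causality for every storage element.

bond 0 →J1
bond 1 →J2
bond 2 →J3
bond 3 →J3
bond 4 →Sf1
bond 5 →R1
bond 6 →I1

#4 →Sf1  (Sf1: flow source, stroke at near end)
#2 →J3  (1-jn J3 has f-setter on 4)
#3 →J3  (common-f at J3 fixed by 4)
#1 →J2  (only one effort-in slot at J2)
#0 →J1  (GY GY1: same side as bond 1)
#5 →R1  (common-e at J1 fixed by 0)
#6 →I1  (common-e at J1 fixed by 0)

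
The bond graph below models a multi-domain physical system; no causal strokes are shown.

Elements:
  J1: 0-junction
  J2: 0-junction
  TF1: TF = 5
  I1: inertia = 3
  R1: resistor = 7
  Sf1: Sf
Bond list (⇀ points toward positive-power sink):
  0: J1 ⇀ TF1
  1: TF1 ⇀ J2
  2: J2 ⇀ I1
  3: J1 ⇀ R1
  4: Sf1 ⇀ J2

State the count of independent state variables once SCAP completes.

1  (I1 all integral)

β4 stroke at Sf1  (Sf1 fixes flow; stroke at Sf1)
β2 stroke at I1  (I1 outputs flow p/I1)
β1 stroke at J2  (only one effort-in slot at J2)
β0 stroke at TF1  (TF1 one-in-one-out from 1)
β3 stroke at J1  (J1: last free bond brings effort in)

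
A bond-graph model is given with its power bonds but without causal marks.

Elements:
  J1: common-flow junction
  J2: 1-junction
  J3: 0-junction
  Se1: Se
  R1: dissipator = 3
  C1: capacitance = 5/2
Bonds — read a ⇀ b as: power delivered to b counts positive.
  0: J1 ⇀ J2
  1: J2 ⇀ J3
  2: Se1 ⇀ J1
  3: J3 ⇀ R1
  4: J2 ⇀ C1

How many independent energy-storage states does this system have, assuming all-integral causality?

1  (C1 all integral)

bond 2 →J1  (Se1 (Se) sets effort on bond)
bond 0 →J2  (only one flow-in slot at J1)
bond 4 →J2  (C1 outputs effort q/C1)
bond 1 →J3  (J2: last free bond brings flow in)
bond 3 →R1  (J3 effort already set via bond 1)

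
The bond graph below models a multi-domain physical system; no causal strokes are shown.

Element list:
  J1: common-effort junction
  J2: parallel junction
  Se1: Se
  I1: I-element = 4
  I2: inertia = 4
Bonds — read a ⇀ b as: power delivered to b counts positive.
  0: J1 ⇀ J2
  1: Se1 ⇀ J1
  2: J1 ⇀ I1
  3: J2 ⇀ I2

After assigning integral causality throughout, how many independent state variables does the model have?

2  (I1, I2 all integral)

#1 stroke→J1  (Se1 (Se) sets effort on bond)
#0 stroke→J2  (J1: bond 1 brought effort, rest push out)
#2 stroke→I1  (common-e at J1 fixed by 1)
#3 stroke→I2  (J2 effort already set via bond 0)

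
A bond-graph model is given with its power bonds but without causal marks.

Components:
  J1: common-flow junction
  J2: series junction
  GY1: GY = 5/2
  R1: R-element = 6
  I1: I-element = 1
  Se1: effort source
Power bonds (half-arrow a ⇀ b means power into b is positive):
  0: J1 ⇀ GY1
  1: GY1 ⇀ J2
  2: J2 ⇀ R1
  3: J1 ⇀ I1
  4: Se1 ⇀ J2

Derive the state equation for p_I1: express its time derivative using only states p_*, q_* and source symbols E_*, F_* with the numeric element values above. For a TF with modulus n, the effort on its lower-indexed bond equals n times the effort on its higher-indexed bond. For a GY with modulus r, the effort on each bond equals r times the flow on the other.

dp_I1/dt = -5*E_Se1/12 - 25*p_I1/24

bond 4 stroke→J2  (Se1 fixes effort; stroke away)
bond 3 stroke→I1  (prefer integral on I1)
bond 0 stroke→J1  (J1 flow already set via bond 3)
bond 1 stroke→J2  (GY1: gyrator matches bond 0)
bond 2 stroke→R1  (only one flow-in slot at J2)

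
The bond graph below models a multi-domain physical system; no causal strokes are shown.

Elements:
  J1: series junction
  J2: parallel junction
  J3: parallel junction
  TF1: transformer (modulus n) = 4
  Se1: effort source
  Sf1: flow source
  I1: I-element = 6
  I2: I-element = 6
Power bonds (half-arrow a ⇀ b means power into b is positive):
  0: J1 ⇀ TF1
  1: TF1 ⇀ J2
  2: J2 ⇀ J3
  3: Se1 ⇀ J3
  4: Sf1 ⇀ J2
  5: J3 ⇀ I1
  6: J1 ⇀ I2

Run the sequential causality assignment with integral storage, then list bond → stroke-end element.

bond 3 stroke→J3  (source Se1 imposes e)
bond 4 stroke→Sf1  (Sf1 fixes flow; stroke at Sf1)
bond 2 stroke→J2  (0-jn J3 has e-setter on 3)
bond 5 stroke→I1  (common-e at J3 fixed by 3)
bond 1 stroke→TF1  (J2: bond 2 brought effort, rest push out)
bond 0 stroke→J1  (through TF1, causality passes straight; one stroke at TF1)
bond 6 stroke→I2  (only one flow-in slot at J1)

b0 stroke→J1
b1 stroke→TF1
b2 stroke→J2
b3 stroke→J3
b4 stroke→Sf1
b5 stroke→I1
b6 stroke→I2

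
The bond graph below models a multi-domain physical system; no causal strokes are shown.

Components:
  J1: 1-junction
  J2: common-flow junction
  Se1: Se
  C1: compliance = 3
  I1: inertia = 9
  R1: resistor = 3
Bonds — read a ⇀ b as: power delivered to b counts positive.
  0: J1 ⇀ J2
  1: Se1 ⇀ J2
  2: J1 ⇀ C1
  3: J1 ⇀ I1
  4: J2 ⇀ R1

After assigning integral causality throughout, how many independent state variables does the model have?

#1 →J2  (source Se1 imposes e)
#2 →J1  (C1 outputs effort q/C1)
#3 →I1  (I1: I, integral causality)
#0 →J1  (J1 flow already set via bond 3)
#4 →J2  (J2: bond 0 brought flow, rest push out)

2  (C1, I1 all integral)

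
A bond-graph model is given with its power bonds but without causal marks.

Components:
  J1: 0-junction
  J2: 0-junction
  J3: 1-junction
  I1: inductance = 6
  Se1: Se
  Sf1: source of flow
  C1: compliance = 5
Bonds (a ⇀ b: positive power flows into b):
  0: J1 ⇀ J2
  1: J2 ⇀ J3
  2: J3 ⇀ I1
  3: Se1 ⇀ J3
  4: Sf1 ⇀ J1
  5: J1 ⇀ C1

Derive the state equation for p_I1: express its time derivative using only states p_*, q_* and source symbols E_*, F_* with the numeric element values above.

β3 stroke at J3  (Se1 (Se) sets effort on bond)
β4 stroke at Sf1  (Sf1: flow source, stroke at near end)
β2 stroke at I1  (I1 outputs flow p/I1)
β1 stroke at J3  (common-f at J3 fixed by 2)
β0 stroke at J2  (closing 0-jn rule on J2)
β5 stroke at J1  (J1 needs exactly one e-in)

dp_I1/dt = E_Se1 + q_C1/5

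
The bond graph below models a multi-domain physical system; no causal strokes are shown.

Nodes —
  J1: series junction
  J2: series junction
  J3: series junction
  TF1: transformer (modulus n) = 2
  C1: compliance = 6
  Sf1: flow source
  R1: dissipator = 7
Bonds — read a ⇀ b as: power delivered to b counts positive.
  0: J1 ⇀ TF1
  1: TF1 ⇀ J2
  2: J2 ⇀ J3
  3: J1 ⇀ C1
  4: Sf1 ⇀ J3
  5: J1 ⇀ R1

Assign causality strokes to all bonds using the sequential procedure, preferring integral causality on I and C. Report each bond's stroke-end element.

bond 4 stroke→Sf1  (Sf1: flow source, stroke at near end)
bond 2 stroke→J3  (common-f at J3 fixed by 4)
bond 1 stroke→J2  (1-jn J2 has f-setter on 2)
bond 0 stroke→TF1  (TF TF1: opposite of bond 1)
bond 3 stroke→J1  (J1 flow already set via bond 0)
bond 5 stroke→J1  (1-jn J1 has f-setter on 0)

β0 stroke→TF1
β1 stroke→J2
β2 stroke→J3
β3 stroke→J1
β4 stroke→Sf1
β5 stroke→J1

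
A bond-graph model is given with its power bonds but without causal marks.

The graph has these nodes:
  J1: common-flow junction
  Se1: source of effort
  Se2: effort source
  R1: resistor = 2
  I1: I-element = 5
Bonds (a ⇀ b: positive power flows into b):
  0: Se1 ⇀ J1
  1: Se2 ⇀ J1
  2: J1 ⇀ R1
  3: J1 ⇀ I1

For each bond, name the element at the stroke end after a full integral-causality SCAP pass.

b0 →J1
b1 →J1
b2 →J1
b3 →I1

b0 |J1  (Se1: effort source, stroke at far end)
b1 |J1  (source Se2 imposes e)
b3 |I1  (prefer integral on I1)
b2 |J1  (common-f at J1 fixed by 3)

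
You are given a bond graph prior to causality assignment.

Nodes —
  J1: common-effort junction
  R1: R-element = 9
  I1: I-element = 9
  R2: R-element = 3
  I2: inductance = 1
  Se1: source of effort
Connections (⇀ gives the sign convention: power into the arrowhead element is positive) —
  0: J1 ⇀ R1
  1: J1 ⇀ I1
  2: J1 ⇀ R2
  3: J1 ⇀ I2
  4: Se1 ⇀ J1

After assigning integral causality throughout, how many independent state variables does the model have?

b4 stroke at J1  (Se1 fixes effort; stroke away)
b0 stroke at R1  (J1: bond 4 brought effort, rest push out)
b1 stroke at I1  (0-jn J1 has e-setter on 4)
b2 stroke at R2  (common-e at J1 fixed by 4)
b3 stroke at I2  (J1: bond 4 brought effort, rest push out)

2  (I1, I2 all integral)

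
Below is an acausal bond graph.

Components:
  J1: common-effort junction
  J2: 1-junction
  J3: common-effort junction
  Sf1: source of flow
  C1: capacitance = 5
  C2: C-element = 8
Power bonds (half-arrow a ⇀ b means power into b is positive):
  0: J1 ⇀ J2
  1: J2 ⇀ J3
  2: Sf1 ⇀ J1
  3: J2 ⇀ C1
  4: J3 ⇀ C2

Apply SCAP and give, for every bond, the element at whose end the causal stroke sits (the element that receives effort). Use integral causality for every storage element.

b0 |J1
b1 |J2
b2 |Sf1
b3 |J2
b4 |J3

#2 stroke at Sf1  (Sf1 (Sf) sets flow on bond)
#0 stroke at J1  (J1: last free bond brings effort in)
#1 stroke at J2  (common-f at J2 fixed by 0)
#3 stroke at J2  (1-jn J2 has f-setter on 0)
#4 stroke at J3  (J3: last free bond brings effort in)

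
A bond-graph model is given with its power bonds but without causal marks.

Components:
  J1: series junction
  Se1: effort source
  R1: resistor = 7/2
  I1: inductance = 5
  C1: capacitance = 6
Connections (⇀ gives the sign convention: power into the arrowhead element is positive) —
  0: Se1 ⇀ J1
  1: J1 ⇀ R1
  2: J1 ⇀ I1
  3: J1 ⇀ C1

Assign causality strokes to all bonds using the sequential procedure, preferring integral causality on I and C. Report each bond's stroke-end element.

bond 0 stroke→J1
bond 1 stroke→J1
bond 2 stroke→I1
bond 3 stroke→J1

β0 stroke at J1  (Se1 fixes effort; stroke away)
β2 stroke at I1  (I1 outputs flow p/I1)
β1 stroke at J1  (1-jn J1 has f-setter on 2)
β3 stroke at J1  (1-jn J1 has f-setter on 2)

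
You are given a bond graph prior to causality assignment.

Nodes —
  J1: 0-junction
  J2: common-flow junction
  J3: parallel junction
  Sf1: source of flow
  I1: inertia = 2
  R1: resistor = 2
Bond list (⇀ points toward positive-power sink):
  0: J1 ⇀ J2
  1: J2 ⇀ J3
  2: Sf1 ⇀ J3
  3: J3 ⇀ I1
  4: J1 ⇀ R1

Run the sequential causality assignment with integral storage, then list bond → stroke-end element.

β0 stroke at J2
β1 stroke at J3
β2 stroke at Sf1
β3 stroke at I1
β4 stroke at J1

#2 →Sf1  (Sf1 (Sf) sets flow on bond)
#3 →I1  (I1: I, integral causality)
#1 →J3  (J3 needs exactly one e-in)
#0 →J2  (1-jn J2 has f-setter on 1)
#4 →J1  (J1 needs exactly one e-in)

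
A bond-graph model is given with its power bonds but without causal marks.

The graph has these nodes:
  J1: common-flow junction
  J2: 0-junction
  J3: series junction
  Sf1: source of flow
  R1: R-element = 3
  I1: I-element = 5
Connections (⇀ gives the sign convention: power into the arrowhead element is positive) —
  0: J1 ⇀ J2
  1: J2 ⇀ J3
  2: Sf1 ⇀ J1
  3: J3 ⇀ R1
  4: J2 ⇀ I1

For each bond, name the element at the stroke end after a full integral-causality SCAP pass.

bond 2 →Sf1  (source Sf1 imposes f)
bond 0 →J1  (J1 flow already set via bond 2)
bond 4 →I1  (I1 integral (f out))
bond 1 →J2  (only one effort-in slot at J2)
bond 3 →J3  (common-f at J3 fixed by 1)

b0 stroke→J1
b1 stroke→J2
b2 stroke→Sf1
b3 stroke→J3
b4 stroke→I1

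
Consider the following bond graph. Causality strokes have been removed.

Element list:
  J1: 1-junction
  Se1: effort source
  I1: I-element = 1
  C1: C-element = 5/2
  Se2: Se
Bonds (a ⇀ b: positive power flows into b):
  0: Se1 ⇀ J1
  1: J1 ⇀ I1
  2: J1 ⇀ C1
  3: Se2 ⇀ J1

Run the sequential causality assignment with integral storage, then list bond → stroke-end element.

β0 →J1
β1 →I1
β2 →J1
β3 →J1

#0 stroke→J1  (Se1: effort source, stroke at far end)
#3 stroke→J1  (Se2 fixes effort; stroke away)
#1 stroke→I1  (prefer integral on I1)
#2 stroke→J1  (J1 flow already set via bond 1)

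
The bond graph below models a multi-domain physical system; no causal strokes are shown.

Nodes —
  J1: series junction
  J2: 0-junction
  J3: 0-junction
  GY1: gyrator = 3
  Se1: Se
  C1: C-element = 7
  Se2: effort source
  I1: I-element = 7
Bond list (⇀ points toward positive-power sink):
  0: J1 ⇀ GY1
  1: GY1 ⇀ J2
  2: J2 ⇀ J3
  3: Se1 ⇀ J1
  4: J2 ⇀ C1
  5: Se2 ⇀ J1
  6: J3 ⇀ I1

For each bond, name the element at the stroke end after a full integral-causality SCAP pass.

β0 stroke at GY1
β1 stroke at GY1
β2 stroke at J3
β3 stroke at J1
β4 stroke at J2
β5 stroke at J1
β6 stroke at I1

b3 |J1  (Se1 (Se) sets effort on bond)
b5 |J1  (Se2 (Se) sets effort on bond)
b0 |GY1  (J1 needs exactly one f-in)
b1 |GY1  (through GY1, causality inverts; strokes same side of GY1)
b4 |J2  (C1 outputs effort q/C1)
b2 |J3  (0-jn J2 has e-setter on 4)
b6 |I1  (common-e at J3 fixed by 2)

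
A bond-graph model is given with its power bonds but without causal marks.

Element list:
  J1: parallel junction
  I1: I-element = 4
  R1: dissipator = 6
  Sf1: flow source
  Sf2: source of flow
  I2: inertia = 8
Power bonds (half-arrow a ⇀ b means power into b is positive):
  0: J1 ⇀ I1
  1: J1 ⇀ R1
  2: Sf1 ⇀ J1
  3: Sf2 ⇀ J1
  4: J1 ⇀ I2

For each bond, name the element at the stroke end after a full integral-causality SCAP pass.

β0 stroke→I1
β1 stroke→J1
β2 stroke→Sf1
β3 stroke→Sf2
β4 stroke→I2

bond 2 stroke at Sf1  (Sf1: flow source, stroke at near end)
bond 3 stroke at Sf2  (Sf2 (Sf) sets flow on bond)
bond 0 stroke at I1  (prefer integral on I1)
bond 4 stroke at I2  (I2: I, integral causality)
bond 1 stroke at J1  (J1: last free bond brings effort in)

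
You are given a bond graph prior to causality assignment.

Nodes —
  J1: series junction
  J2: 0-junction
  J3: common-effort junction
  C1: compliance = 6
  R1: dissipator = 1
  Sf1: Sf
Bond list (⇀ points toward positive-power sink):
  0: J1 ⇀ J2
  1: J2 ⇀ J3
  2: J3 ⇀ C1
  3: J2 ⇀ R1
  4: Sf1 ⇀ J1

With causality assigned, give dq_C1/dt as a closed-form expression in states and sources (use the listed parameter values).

dq_C1/dt = F_Sf1 - q_C1/6

b4 →Sf1  (Sf1 fixes flow; stroke at Sf1)
b0 →J1  (J1 flow already set via bond 4)
b2 →J3  (C1: C, integral causality)
b1 →J2  (J3 effort already set via bond 2)
b3 →R1  (common-e at J2 fixed by 1)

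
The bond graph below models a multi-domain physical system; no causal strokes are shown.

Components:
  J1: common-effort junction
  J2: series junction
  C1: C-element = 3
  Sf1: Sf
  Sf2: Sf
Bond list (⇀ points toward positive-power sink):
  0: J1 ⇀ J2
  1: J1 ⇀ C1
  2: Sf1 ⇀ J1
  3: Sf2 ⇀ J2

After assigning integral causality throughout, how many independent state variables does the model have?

β2 stroke→Sf1  (Sf1 (Sf) sets flow on bond)
β3 stroke→Sf2  (Sf2 fixes flow; stroke at Sf2)
β0 stroke→J2  (J2: bond 3 brought flow, rest push out)
β1 stroke→J1  (closing 0-jn rule on J1)

1  (C1 all integral)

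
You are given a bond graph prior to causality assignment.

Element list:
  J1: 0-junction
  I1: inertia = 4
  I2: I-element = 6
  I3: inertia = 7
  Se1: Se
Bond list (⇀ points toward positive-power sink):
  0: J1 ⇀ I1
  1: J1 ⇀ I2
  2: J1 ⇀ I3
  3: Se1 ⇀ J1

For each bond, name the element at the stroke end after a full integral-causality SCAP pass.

b3 stroke at J1  (source Se1 imposes e)
b0 stroke at I1  (J1: bond 3 brought effort, rest push out)
b1 stroke at I2  (0-jn J1 has e-setter on 3)
b2 stroke at I3  (J1: bond 3 brought effort, rest push out)

β0 →I1
β1 →I2
β2 →I3
β3 →J1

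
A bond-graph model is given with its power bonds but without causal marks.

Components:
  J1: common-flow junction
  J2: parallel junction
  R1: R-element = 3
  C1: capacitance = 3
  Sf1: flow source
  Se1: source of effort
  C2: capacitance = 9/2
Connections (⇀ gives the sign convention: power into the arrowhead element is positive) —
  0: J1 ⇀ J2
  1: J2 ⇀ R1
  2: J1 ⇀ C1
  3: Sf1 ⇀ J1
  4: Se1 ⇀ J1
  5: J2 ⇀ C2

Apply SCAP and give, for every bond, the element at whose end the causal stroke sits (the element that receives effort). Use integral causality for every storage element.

β3 stroke at Sf1  (Sf1: flow source, stroke at near end)
β4 stroke at J1  (source Se1 imposes e)
β0 stroke at J1  (J1 flow already set via bond 3)
β2 stroke at J1  (J1 flow already set via bond 3)
β5 stroke at J2  (C2 integral (e out))
β1 stroke at R1  (J2 effort already set via bond 5)

bond 0 |J1
bond 1 |R1
bond 2 |J1
bond 3 |Sf1
bond 4 |J1
bond 5 |J2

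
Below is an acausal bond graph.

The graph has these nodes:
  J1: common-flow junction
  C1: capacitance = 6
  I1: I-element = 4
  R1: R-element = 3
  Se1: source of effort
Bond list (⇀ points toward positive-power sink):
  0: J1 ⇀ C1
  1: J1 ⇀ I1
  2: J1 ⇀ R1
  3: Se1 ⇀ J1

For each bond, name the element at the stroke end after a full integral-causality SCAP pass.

b0 stroke→J1
b1 stroke→I1
b2 stroke→J1
b3 stroke→J1

bond 3 stroke→J1  (Se1 fixes effort; stroke away)
bond 0 stroke→J1  (C1: C, integral causality)
bond 1 stroke→I1  (I1 outputs flow p/I1)
bond 2 stroke→J1  (1-jn J1 has f-setter on 1)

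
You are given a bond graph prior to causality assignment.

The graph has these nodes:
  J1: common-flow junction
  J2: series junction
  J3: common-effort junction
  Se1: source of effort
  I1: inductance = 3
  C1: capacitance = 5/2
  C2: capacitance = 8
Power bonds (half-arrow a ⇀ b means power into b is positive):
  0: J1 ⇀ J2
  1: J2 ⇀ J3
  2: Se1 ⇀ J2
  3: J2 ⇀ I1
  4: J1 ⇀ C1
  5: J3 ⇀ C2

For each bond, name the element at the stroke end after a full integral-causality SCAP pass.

b2 stroke at J2  (source Se1 imposes e)
b3 stroke at I1  (I1: I, integral causality)
b0 stroke at J2  (common-f at J2 fixed by 3)
b1 stroke at J2  (J2 flow already set via bond 3)
b5 stroke at J3  (closing 0-jn rule on J3)
b4 stroke at J1  (common-f at J1 fixed by 0)

bond 0 →J2
bond 1 →J2
bond 2 →J2
bond 3 →I1
bond 4 →J1
bond 5 →J3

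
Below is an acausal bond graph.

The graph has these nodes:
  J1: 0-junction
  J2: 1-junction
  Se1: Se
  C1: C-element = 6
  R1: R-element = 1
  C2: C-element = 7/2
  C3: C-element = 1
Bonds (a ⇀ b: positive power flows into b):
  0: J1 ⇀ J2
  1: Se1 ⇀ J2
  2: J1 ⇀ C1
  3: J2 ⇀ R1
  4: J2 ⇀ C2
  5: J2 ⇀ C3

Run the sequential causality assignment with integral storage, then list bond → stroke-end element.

b0 stroke→J2
b1 stroke→J2
b2 stroke→J1
b3 stroke→R1
b4 stroke→J2
b5 stroke→J2

#1 →J2  (Se1: effort source, stroke at far end)
#2 →J1  (C1 outputs effort q/C1)
#0 →J2  (common-e at J1 fixed by 2)
#4 →J2  (C2: C, integral causality)
#5 →J2  (C3 outputs effort q/C3)
#3 →R1  (only one flow-in slot at J2)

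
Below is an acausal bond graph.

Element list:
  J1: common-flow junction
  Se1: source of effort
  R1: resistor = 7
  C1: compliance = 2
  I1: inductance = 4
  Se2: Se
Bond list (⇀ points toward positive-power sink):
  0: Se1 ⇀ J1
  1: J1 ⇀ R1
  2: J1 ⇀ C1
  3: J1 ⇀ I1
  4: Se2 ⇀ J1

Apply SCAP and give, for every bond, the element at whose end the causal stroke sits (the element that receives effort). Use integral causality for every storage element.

bond 0 |J1
bond 1 |J1
bond 2 |J1
bond 3 |I1
bond 4 |J1

β0 |J1  (Se1 fixes effort; stroke away)
β4 |J1  (Se2 (Se) sets effort on bond)
β2 |J1  (prefer integral on C1)
β3 |I1  (I1 integral (f out))
β1 |J1  (J1 flow already set via bond 3)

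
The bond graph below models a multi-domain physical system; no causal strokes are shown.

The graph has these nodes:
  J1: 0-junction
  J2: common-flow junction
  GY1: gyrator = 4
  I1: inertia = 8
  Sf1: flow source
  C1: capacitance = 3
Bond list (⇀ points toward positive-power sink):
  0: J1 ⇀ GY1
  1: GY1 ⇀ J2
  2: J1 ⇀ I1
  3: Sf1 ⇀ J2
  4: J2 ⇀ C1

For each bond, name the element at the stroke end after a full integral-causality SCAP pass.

b0 stroke→J1
b1 stroke→J2
b2 stroke→I1
b3 stroke→Sf1
b4 stroke→J2

b3 →Sf1  (Sf1 fixes flow; stroke at Sf1)
b1 →J2  (J2 flow already set via bond 3)
b4 →J2  (J2: bond 3 brought flow, rest push out)
b0 →J1  (through GY1, causality inverts; strokes same side of GY1)
b2 →I1  (0-jn J1 has e-setter on 0)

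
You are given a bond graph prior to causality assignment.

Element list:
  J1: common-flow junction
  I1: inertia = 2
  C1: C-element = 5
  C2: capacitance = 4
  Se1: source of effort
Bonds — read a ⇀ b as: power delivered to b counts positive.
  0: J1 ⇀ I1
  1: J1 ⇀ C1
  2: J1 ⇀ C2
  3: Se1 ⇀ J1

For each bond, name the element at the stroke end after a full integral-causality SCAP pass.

β3 →J1  (source Se1 imposes e)
β0 →I1  (prefer integral on I1)
β1 →J1  (1-jn J1 has f-setter on 0)
β2 →J1  (J1 flow already set via bond 0)

bond 0 stroke→I1
bond 1 stroke→J1
bond 2 stroke→J1
bond 3 stroke→J1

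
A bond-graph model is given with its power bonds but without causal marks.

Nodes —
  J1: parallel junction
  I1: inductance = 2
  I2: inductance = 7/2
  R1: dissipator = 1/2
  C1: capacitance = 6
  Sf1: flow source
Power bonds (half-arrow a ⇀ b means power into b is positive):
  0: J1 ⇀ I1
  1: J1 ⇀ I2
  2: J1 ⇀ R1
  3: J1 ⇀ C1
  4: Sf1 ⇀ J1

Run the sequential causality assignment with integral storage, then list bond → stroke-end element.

#4 |Sf1  (Sf1 (Sf) sets flow on bond)
#0 |I1  (I1 integral (f out))
#1 |I2  (I2: I, integral causality)
#3 |J1  (C1 outputs effort q/C1)
#2 |R1  (J1 effort already set via bond 3)

β0 stroke→I1
β1 stroke→I2
β2 stroke→R1
β3 stroke→J1
β4 stroke→Sf1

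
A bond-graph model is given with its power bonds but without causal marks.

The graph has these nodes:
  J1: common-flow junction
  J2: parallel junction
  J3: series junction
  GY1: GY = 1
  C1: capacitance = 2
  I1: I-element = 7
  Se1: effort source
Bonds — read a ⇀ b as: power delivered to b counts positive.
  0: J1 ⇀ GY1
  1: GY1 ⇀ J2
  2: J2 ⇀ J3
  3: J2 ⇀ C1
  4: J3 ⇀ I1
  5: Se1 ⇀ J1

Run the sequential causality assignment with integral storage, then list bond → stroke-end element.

β5 →J1  (Se1 fixes effort; stroke away)
β0 →GY1  (closing 1-jn rule on J1)
β1 →GY1  (GY GY1: same side as bond 0)
β3 →J2  (prefer integral on C1)
β2 →J3  (J2 effort already set via bond 3)
β4 →I1  (only one flow-in slot at J3)

#0 stroke→GY1
#1 stroke→GY1
#2 stroke→J3
#3 stroke→J2
#4 stroke→I1
#5 stroke→J1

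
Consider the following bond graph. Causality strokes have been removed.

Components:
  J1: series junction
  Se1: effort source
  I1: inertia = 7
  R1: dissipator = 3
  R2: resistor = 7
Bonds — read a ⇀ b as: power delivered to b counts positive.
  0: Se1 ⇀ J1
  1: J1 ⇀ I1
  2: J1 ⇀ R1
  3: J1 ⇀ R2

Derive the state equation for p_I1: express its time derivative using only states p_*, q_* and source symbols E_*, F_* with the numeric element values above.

#0 stroke at J1  (Se1 (Se) sets effort on bond)
#1 stroke at I1  (prefer integral on I1)
#2 stroke at J1  (common-f at J1 fixed by 1)
#3 stroke at J1  (1-jn J1 has f-setter on 1)

dp_I1/dt = E_Se1 - 10*p_I1/7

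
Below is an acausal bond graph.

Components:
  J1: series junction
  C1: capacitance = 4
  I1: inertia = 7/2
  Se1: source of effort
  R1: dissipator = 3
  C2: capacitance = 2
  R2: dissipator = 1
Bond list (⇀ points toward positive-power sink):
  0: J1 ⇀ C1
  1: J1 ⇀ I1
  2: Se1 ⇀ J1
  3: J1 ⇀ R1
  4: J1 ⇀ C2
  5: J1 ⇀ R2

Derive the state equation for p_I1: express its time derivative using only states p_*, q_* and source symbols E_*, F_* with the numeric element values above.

dp_I1/dt = E_Se1 - 8*p_I1/7 - q_C1/4 - q_C2/2

β2 |J1  (Se1: effort source, stroke at far end)
β0 |J1  (C1 outputs effort q/C1)
β1 |I1  (I1: I, integral causality)
β3 |J1  (common-f at J1 fixed by 1)
β4 |J1  (1-jn J1 has f-setter on 1)
β5 |J1  (common-f at J1 fixed by 1)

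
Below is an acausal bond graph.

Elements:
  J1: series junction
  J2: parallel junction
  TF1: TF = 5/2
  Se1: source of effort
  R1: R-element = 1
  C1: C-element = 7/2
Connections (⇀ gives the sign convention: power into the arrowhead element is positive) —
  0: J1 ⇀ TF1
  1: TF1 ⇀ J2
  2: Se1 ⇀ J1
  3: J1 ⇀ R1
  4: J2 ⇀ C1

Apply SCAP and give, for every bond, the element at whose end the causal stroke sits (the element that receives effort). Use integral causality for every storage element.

#2 stroke→J1  (Se1: effort source, stroke at far end)
#4 stroke→J2  (prefer integral on C1)
#1 stroke→TF1  (common-e at J2 fixed by 4)
#0 stroke→J1  (TF TF1: opposite of bond 1)
#3 stroke→R1  (J1: last free bond brings flow in)

β0 →J1
β1 →TF1
β2 →J1
β3 →R1
β4 →J2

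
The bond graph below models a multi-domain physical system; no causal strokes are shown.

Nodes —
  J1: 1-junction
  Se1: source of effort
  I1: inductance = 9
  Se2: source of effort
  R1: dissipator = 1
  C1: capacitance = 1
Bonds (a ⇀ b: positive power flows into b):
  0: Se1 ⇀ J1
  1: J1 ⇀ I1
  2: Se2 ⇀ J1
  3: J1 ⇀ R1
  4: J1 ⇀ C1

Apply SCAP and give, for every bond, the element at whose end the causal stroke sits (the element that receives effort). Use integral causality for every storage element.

#0 →J1
#1 →I1
#2 →J1
#3 →J1
#4 →J1

β0 |J1  (Se1 fixes effort; stroke away)
β2 |J1  (Se2 (Se) sets effort on bond)
β1 |I1  (I1 integral (f out))
β3 |J1  (J1: bond 1 brought flow, rest push out)
β4 |J1  (common-f at J1 fixed by 1)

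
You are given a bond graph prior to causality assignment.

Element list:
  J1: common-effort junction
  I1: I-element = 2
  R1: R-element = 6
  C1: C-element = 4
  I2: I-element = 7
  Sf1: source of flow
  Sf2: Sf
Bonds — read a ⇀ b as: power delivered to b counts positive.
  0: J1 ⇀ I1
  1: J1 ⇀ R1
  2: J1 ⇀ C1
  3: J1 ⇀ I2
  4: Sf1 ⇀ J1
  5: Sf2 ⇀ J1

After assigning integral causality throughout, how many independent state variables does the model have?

#4 stroke at Sf1  (Sf1 (Sf) sets flow on bond)
#5 stroke at Sf2  (Sf2 (Sf) sets flow on bond)
#0 stroke at I1  (I1 integral (f out))
#2 stroke at J1  (prefer integral on C1)
#1 stroke at R1  (J1 effort already set via bond 2)
#3 stroke at I2  (J1: bond 2 brought effort, rest push out)

3  (C1, I1, I2 all integral)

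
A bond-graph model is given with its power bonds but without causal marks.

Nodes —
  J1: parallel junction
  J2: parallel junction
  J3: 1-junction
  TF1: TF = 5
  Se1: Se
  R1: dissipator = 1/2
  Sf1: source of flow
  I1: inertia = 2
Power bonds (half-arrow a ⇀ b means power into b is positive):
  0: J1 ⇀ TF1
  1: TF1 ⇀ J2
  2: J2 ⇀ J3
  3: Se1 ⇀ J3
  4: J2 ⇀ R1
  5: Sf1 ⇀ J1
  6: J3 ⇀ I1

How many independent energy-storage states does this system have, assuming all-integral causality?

1  (I1 all integral)

#3 stroke→J3  (Se1 fixes effort; stroke away)
#5 stroke→Sf1  (Sf1 (Sf) sets flow on bond)
#0 stroke→J1  (only one effort-in slot at J1)
#1 stroke→TF1  (TF1: transformer flips bond 0)
#6 stroke→I1  (I1 outputs flow p/I1)
#2 stroke→J3  (J3 flow already set via bond 6)
#4 stroke→J2  (J2: last free bond brings effort in)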